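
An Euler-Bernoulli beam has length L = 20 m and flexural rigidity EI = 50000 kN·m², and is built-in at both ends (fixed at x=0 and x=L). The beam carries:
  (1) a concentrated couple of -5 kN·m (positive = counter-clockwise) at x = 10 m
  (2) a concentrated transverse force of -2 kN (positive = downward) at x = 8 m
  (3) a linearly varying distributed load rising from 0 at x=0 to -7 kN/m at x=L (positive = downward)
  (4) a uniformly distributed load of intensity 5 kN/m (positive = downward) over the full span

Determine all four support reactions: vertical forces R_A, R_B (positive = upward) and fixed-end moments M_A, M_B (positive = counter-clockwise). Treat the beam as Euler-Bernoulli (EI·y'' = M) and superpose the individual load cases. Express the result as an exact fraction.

R_A = 27329/1000 kN, M_A = 19897/300 kN·m, R_B = 671/1000 kN, M_B = -7223/300 kN·m

Load 1 — applied couple M₀=-5 kN·m at a=10 m (b=L-a=10):
  R_A = 6M₀ab/L³ = 6·(-5)·10·10/20³ = -3/8 kN
  M_A = M₀b(2a-b)/L² = (-5)·10·(2·10-10)/20² = -5/4 kN·m
  R_B = -6M₀ab/L³ = -6·(-5)·10·10/20³ = 3/8 kN
  M_B = M₀a(2b-a)/L² = (-5)·10·(2·10-10)/20² = -5/4 kN·m
Load 2 — point force P=-2 kN at a=8 m (b=L-a=12):
  R_A = Pb²(3a+b)/L³ = (-2)·12²·(3·8+12)/20³ = -162/125 kN
  M_A = Pab²/L² = (-2)·8·12²/20² = -144/25 kN·m
  R_B = Pa²(a+3b)/L³ = (-2)·8²·(8+3·12)/20³ = -88/125 kN
  M_B = -Pa²b/L² = -(-2)·8²·12/20² = 96/25 kN·m
Load 3 — triangular load w₀=-7 kN/m (0→w₀ over full span):
  R_A = 3w₀L/20 = 3·(-7)·20/20 = -21 kN
  M_A = w₀L²/30 = (-7)·20²/30 = -280/3 kN·m
  R_B = 7w₀L/20 = 7·(-7)·20/20 = -49 kN
  M_B = -w₀L²/20 = -(-7)·20²/20 = 140 kN·m
Load 4 — uniform load w=5 kN/m over full span:
  R_A = wL/2 = 5·20/2 = 50 kN
  M_A = wL²/12 = 5·20²/12 = 500/3 kN·m
  R_B = wL/2 = 5·20/2 = 50 kN
  M_B = -wL²/12 = -5·20²/12 = -500/3 kN·m
Superposition: R_A = 27329/1000 kN, M_A = 19897/300 kN·m, R_B = 671/1000 kN, M_B = -7223/300 kN·m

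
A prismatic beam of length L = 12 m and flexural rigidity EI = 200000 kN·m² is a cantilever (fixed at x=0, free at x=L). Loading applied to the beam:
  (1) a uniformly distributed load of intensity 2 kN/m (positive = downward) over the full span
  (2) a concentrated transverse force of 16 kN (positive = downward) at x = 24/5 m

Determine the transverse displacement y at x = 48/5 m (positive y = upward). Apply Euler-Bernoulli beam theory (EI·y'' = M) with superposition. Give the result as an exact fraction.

y(48/5) = -51552/1953125 m

Load 1 — uniform load w=2 kN/m over full span:
  y_1 = -wx²(x²-4Lx+6L²)/(24EI) = -2·(48/5)²·((48/5)²-4·12·(48/5)+6·12²)/(24·200000) = -37152/1953125 m
Load 2 — point force P=16 kN at a=24/5 m (b=L-a=36/5):
  y_2 = -Pa²(3x-a)/(6EI)  [x>a] = -16·(24/5)²·(3·(48/5)-(24/5))/(6·200000) = -576/78125 m
Superposition: y = Σ y_i = -51552/1953125 m ≈ -0.026395 m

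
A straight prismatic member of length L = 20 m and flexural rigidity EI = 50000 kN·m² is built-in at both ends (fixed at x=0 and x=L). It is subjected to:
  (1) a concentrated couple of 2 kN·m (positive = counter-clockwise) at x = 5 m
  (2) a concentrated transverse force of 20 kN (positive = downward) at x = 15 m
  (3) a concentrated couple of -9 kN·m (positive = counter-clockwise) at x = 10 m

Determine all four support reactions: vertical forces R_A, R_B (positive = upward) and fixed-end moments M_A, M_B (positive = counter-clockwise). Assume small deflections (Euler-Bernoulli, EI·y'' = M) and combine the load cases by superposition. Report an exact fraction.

Load 1 — applied couple M₀=2 kN·m at a=5 m (b=L-a=15):
  R_A = 6M₀ab/L³ = 6·2·5·15/20³ = 9/80 kN
  M_A = M₀b(2a-b)/L² = 2·15·(2·5-15)/20² = -3/8 kN·m
  R_B = -6M₀ab/L³ = -6·2·5·15/20³ = -9/80 kN
  M_B = M₀a(2b-a)/L² = 2·5·(2·15-5)/20² = 5/8 kN·m
Load 2 — point force P=20 kN at a=15 m (b=L-a=5):
  R_A = Pb²(3a+b)/L³ = 20·5²·(3·15+5)/20³ = 25/8 kN
  M_A = Pab²/L² = 20·15·5²/20² = 75/4 kN·m
  R_B = Pa²(a+3b)/L³ = 20·15²·(15+3·5)/20³ = 135/8 kN
  M_B = -Pa²b/L² = -20·15²·5/20² = -225/4 kN·m
Load 3 — applied couple M₀=-9 kN·m at a=10 m (b=L-a=10):
  R_A = 6M₀ab/L³ = 6·(-9)·10·10/20³ = -27/40 kN
  M_A = M₀b(2a-b)/L² = (-9)·10·(2·10-10)/20² = -9/4 kN·m
  R_B = -6M₀ab/L³ = -6·(-9)·10·10/20³ = 27/40 kN
  M_B = M₀a(2b-a)/L² = (-9)·10·(2·10-10)/20² = -9/4 kN·m
Superposition: R_A = 41/16 kN, M_A = 129/8 kN·m, R_B = 279/16 kN, M_B = -463/8 kN·m

R_A = 41/16 kN, M_A = 129/8 kN·m, R_B = 279/16 kN, M_B = -463/8 kN·m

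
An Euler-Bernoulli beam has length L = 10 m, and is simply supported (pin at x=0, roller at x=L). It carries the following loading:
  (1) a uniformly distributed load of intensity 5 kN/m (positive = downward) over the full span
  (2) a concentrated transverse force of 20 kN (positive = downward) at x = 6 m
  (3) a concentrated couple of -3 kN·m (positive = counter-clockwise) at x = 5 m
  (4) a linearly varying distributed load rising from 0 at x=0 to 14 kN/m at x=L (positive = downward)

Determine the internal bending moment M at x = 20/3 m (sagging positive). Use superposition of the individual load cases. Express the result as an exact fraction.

M(20/3) = 14821/81 kN·m

Load 1 — uniform load w=5 kN/m over full span:
  M_1 = wx(L-x)/2 = 5·(20/3)·(10-(20/3))/2 = 500/9 kN·m
Load 2 — point force P=20 kN at a=6 m (b=L-a=4):
  M_2 = Pa(L-x)/L  [x>a] = 20·6·(10-(20/3))/10 = 40 kN·m
Load 3 — applied couple M₀=-3 kN·m at a=5 m (b=L-a=5):
  M_3 = M₀x/L - M₀  [x>a] = (-3)·(20/3)/10 - (-3) = 1 kN·m
Load 4 — triangular load w₀=14 kN/m (0→w₀ over full span):
  M_4 = w₀Lx/6 - w₀x³/(6L) = 14·10·(20/3)/6 - 14·(20/3)³/(6·10) = 7000/81 kN·m
Superposition: M = Σ M_i = 14821/81 kN·m ≈ 182.975309 kN·m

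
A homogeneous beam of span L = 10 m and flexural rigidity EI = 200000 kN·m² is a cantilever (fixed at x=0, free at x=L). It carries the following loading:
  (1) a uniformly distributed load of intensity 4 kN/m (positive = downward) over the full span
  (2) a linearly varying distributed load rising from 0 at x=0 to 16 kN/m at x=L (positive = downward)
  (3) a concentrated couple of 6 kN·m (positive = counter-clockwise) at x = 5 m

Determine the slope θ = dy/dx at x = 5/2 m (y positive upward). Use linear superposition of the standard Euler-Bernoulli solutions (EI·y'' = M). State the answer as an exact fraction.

Load 1 — uniform load w=4 kN/m over full span:
  θ_1 = -wx(x²-3Lx+3L²)/(6EI) = -4·(5/2)·((5/2)²-3·10·(5/2)+3·10²)/(6·200000) = -37/19200 rad
Load 2 — triangular load w₀=16 kN/m (0→w₀ over full span):
  θ_2 = (w₀Lx²/4-w₀L²x/3-w₀x⁴/(24L))/EI = (16·10·(5/2)²/4-16·10²·(5/2)/3-16·(5/2)⁴/(24·10))/200000 = -139/25600 rad
Load 3 — applied couple M₀=6 kN·m at a=5 m (b=L-a=5):
  θ_3 = M₀x/EI  [x≤a] = 6·(5/2)/200000 = 3/40000 rad
Superposition: θ = Σ θ_i = -13981/1920000 rad ≈ -0.007282 rad

θ(5/2) = -13981/1920000 rad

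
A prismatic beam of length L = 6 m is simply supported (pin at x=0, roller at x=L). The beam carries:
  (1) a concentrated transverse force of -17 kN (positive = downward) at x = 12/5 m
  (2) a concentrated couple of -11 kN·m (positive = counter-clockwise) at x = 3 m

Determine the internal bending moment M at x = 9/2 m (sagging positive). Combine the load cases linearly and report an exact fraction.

Load 1 — point force P=-17 kN at a=12/5 m (b=L-a=18/5):
  M_1 = Pa(L-x)/L  [x>a] = (-17)·(12/5)·(6-(9/2))/6 = -51/5 kN·m
Load 2 — applied couple M₀=-11 kN·m at a=3 m (b=L-a=3):
  M_2 = M₀x/L - M₀  [x>a] = (-11)·(9/2)/6 - (-11) = 11/4 kN·m
Superposition: M = Σ M_i = -149/20 kN·m ≈ -7.450000 kN·m

M(9/2) = -149/20 kN·m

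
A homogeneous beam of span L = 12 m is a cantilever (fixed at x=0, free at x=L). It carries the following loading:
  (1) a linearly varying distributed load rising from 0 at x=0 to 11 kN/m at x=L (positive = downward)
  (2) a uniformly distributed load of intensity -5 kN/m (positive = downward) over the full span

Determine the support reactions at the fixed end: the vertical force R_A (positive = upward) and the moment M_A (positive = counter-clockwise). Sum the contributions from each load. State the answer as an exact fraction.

R_A = 6 kN, M_A = 168 kN·m

Load 1 — triangular load w₀=11 kN/m (0→w₀ over full span):
  R_A = w₀L/2 = 11·12/2 = 66 kN
  M_A = w₀L²/3 = 11·12²/3 = 528 kN·m
Load 2 — uniform load w=-5 kN/m over full span:
  R_A = wL = (-5)·12 = -60 kN
  M_A = wL²/2 = (-5)·12²/2 = -360 kN·m
Superposition: R_A = 6 kN, M_A = 168 kN·m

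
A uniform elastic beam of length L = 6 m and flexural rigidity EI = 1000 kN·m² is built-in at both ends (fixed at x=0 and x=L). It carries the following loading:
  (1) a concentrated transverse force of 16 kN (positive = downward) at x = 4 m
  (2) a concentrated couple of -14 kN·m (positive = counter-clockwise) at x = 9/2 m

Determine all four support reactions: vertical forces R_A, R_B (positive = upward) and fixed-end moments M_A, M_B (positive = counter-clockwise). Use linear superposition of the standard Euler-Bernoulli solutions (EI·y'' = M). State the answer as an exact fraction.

R_A = 329/216 kN, M_A = 197/72 kN·m, R_B = 3127/216 kN, M_B = -835/72 kN·m

Load 1 — point force P=16 kN at a=4 m (b=L-a=2):
  R_A = Pb²(3a+b)/L³ = 16·2²·(3·4+2)/6³ = 112/27 kN
  M_A = Pab²/L² = 16·4·2²/6² = 64/9 kN·m
  R_B = Pa²(a+3b)/L³ = 16·4²·(4+3·2)/6³ = 320/27 kN
  M_B = -Pa²b/L² = -16·4²·2/6² = -128/9 kN·m
Load 2 — applied couple M₀=-14 kN·m at a=9/2 m (b=L-a=3/2):
  R_A = 6M₀ab/L³ = 6·(-14)·(9/2)·(3/2)/6³ = -21/8 kN
  M_A = M₀b(2a-b)/L² = (-14)·(3/2)·(2·(9/2)-(3/2))/6² = -35/8 kN·m
  R_B = -6M₀ab/L³ = -6·(-14)·(9/2)·(3/2)/6³ = 21/8 kN
  M_B = M₀a(2b-a)/L² = (-14)·(9/2)·(2·(3/2)-(9/2))/6² = 21/8 kN·m
Superposition: R_A = 329/216 kN, M_A = 197/72 kN·m, R_B = 3127/216 kN, M_B = -835/72 kN·m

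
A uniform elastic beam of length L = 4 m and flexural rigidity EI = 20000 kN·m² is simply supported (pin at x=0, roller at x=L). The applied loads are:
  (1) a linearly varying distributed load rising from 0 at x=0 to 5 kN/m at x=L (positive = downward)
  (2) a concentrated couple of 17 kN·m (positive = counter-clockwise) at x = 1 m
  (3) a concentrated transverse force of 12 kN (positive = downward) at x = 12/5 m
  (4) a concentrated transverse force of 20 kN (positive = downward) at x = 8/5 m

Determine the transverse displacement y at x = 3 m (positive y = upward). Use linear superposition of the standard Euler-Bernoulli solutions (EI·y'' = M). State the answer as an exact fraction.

Load 1 — triangular load w₀=5 kN/m (0→w₀ over full span):
  y_1 = -w₀x(7L⁴-10L²x²+3x⁴)/(360LEI) = -5·3·(7·4⁴-10·4²·3²+3·3⁴)/(360·4·20000) = -119/384000 m
Load 2 — applied couple M₀=17 kN·m at a=1 m (b=L-a=3):
  y_2 = (M₀x³/(6L)-M₀(x-a)²/2+C₁x)/EI  [x>a] with C₁=M₀(3b²-L²)/(6L)=187/24 = (17·3³/(6·4)-17·(3-1)²/2+(187/24)·3)/20000 = 17/40000 m
Load 3 — point force P=12 kN at a=12/5 m (b=L-a=8/5):
  y_3 = -Pa(L-x)(2Lx-a²-x²)/(6LEI)  [x>a] = -12·(12/5)·(4-3)·(2·4·3-(12/5)²-3²)/(6·4·20000) = -693/1250000 m
Load 4 — point force P=20 kN at a=8/5 m (b=L-a=12/5):
  y_4 = -Pa(L-x)(2Lx-a²-x²)/(6LEI)  [x>a] = -20·(8/5)·(4-3)·(2·4·3-(8/5)²-3²)/(6·4·20000) = -311/375000 m
Superposition: y = Σ y_i = -304471/240000000 m ≈ -0.001269 m

y(3) = -304471/240000000 m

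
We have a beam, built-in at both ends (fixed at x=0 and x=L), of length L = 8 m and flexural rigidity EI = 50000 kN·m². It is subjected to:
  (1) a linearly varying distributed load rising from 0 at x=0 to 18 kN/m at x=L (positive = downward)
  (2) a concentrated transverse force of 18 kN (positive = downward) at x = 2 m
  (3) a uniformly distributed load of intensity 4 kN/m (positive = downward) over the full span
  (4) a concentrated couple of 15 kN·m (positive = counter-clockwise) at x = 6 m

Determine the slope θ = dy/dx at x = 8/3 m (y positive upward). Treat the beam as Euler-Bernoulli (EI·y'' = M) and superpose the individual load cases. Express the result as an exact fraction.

θ(8/3) = -21053/20250000 rad

Load 1 — triangular load w₀=18 kN/m (0→w₀ over full span):
  θ_1 = -w₀(2x(L-x)(L-2x)(x+2L)+x²(L-x)²)/(120LEI) = -18·(2·(8/3)·(8-(8/3))·(8-2·(8/3))·((8/3)+2·8)+(8/3)²·(8-(8/3))²)/(120·8·50000) = -256/421875 rad
Load 2 — point force P=18 kN at a=2 m (b=L-a=6):
  θ_2 = Pa²(L-x)(2bL-(3b+a)(L-x))/(2L³EI)  [x>a] = 18·2²·(8-(8/3))·(2·6·8-(3·6+2)·(8-(8/3)))/(2·8³·50000) = -1/12500 rad
Load 3 — uniform load w=4 kN/m over full span:
  θ_3 = -wx(L-x)(L-2x)/(12EI) = -4·(8/3)·(8-(8/3))·(8-2·(8/3))/(12·50000) = -64/253125 rad
Load 4 — applied couple M₀=15 kN·m at a=6 m (b=L-a=2):
  θ_4 = (R_Ax²/2 - M_Ax)/EI  [x≤a] with R_A=135/64, M_A=75/16 = ((135/64)·(8/3)²/2 - (75/16)·(8/3))/50000 = -1/10000 rad
Superposition: θ = Σ θ_i = -21053/20250000 rad ≈ -0.001040 rad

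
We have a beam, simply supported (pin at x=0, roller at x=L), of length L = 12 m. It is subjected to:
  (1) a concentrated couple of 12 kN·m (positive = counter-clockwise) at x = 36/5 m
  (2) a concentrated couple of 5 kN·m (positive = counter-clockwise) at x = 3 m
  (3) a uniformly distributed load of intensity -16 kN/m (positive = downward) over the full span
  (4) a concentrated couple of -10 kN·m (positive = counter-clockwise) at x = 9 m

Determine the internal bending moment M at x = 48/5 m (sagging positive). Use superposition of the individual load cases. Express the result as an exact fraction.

Load 1 — applied couple M₀=12 kN·m at a=36/5 m (b=L-a=24/5):
  M_1 = M₀x/L - M₀  [x>a] = 12·(48/5)/12 - 12 = -12/5 kN·m
Load 2 — applied couple M₀=5 kN·m at a=3 m (b=L-a=9):
  M_2 = M₀x/L - M₀  [x>a] = 5·(48/5)/12 - 5 = -1 kN·m
Load 3 — uniform load w=-16 kN/m over full span:
  M_3 = wx(L-x)/2 = (-16)·(48/5)·(12-(48/5))/2 = -4608/25 kN·m
Load 4 — applied couple M₀=-10 kN·m at a=9 m (b=L-a=3):
  M_4 = M₀x/L - M₀  [x>a] = (-10)·(48/5)/12 - (-10) = 2 kN·m
Superposition: M = Σ M_i = -4643/25 kN·m ≈ -185.720000 kN·m

M(48/5) = -4643/25 kN·m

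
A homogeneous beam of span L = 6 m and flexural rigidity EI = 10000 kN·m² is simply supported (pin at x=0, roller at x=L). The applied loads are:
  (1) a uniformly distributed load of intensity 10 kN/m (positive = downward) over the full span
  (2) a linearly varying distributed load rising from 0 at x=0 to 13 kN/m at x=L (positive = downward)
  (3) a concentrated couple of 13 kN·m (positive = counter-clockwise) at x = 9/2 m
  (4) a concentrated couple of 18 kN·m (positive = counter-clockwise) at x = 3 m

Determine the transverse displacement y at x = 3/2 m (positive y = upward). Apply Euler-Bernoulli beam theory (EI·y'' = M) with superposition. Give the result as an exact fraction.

Load 1 — uniform load w=10 kN/m over full span:
  y_1 = -wx(L³-2Lx²+x³)/(24EI) = -10·(3/2)·(6³-2·6·(3/2)²+(3/2)³)/(24·10000) = -1539/128000 m
Load 2 — triangular load w₀=13 kN/m (0→w₀ over full span):
  y_2 = -w₀x(7L⁴-10L²x²+3x⁴)/(360LEI) = -13·(3/2)·(7·6⁴-10·6²·(3/2)²+3·(3/2)⁴)/(360·6·10000) = -38259/5120000 m
Load 3 — applied couple M₀=13 kN·m at a=9/2 m (b=L-a=3/2):
  y_3 = (M₀x³/(6L)+C₁x)/EI  [x≤a] with C₁=M₀(3b²-L²)/(6L)=-169/16 = (13·(3/2)³/(6·6)+(-169/16)·(3/2))/10000 = -117/80000 m
Load 4 — applied couple M₀=18 kN·m at a=3 m (b=L-a=3):
  y_4 = (M₀x³/(6L)+C₁x)/EI  [x≤a] with C₁=M₀(3b²-L²)/(6L)=-9/2 = (18·(3/2)³/(6·6)+(-9/2)·(3/2))/10000 = -81/160000 m
Superposition: y = Σ y_i = -109899/5120000 m ≈ -0.021465 m

y(3/2) = -109899/5120000 m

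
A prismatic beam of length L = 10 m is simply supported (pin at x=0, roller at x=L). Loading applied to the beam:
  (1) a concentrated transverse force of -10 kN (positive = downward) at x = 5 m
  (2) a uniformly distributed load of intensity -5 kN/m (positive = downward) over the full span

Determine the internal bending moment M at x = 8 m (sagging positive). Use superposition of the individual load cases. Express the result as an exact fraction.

M(8) = -50 kN·m

Load 1 — point force P=-10 kN at a=5 m (b=L-a=5):
  M_1 = Pa(L-x)/L  [x>a] = (-10)·5·(10-8)/10 = -10 kN·m
Load 2 — uniform load w=-5 kN/m over full span:
  M_2 = wx(L-x)/2 = (-5)·8·(10-8)/2 = -40 kN·m
Superposition: M = Σ M_i = -50 kN·m ≈ -50.000000 kN·m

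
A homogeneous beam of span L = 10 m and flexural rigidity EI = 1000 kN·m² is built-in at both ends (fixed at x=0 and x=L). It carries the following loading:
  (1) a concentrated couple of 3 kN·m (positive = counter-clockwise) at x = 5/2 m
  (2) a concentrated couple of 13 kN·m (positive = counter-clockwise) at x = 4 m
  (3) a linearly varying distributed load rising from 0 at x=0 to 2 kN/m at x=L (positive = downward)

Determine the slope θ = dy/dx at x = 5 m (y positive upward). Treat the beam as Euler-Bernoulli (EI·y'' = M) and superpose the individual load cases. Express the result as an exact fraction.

Load 1 — applied couple M₀=3 kN·m at a=5/2 m (b=L-a=15/2):
  θ_1 = (R_Ax²/2 - M_Ax - M₀(x-a))/EI  [x>a] with R_A=27/80, M_A=-9/16 = ((27/80)·5²/2 - (-9/16)·5 - 3·(5-(5/2)))/1000 = -3/6400 rad
Load 2 — applied couple M₀=13 kN·m at a=4 m (b=L-a=6):
  θ_2 = (R_Ax²/2 - M_Ax - M₀(x-a))/EI  [x>a] with R_A=234/125, M_A=39/25 = ((234/125)·5²/2 - (39/25)·5 - 13·(5-4))/1000 = 13/5000 rad
Load 3 — triangular load w₀=2 kN/m (0→w₀ over full span):
  θ_3 = -w₀(2x(L-x)(L-2x)(x+2L)+x²(L-x)²)/(120LEI) = -2·(2·5·(10-5)·(10-2·5)·(5+2·10)+5²·(10-5)²)/(120·10·1000) = -1/960 rad
Superposition: θ = Σ θ_i = 523/480000 rad ≈ 0.001090 rad

θ(5) = 523/480000 rad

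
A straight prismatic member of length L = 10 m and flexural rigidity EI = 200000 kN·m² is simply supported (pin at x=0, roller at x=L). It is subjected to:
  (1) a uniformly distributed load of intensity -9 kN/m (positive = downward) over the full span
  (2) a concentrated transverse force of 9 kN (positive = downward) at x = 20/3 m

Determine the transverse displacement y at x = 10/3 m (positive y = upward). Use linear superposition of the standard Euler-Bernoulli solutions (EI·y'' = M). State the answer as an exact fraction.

Load 1 — uniform load w=-9 kN/m over full span:
  y_1 = -wx(L³-2Lx²+x³)/(24EI) = -(-9)·(10/3)·(10³-2·10·(10/3)²+(10/3)³)/(24·200000) = 11/2160 m
Load 2 — point force P=9 kN at a=20/3 m (b=L-a=10/3):
  y_2 = -Pbx(L²-b²-x²)/(6LEI)  [x≤a] = -9·(10/3)·(10/3)·(10²-(10/3)²-(10/3)²)/(6·10·200000) = -7/10800 m
Superposition: y = Σ y_i = 1/225 m ≈ 0.004444 m

y(10/3) = 1/225 m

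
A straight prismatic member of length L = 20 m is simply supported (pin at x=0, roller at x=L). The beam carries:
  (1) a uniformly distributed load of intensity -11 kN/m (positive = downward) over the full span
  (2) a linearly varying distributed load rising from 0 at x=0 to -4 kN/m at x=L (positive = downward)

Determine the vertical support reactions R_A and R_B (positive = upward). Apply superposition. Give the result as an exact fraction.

Load 1 — uniform load w=-11 kN/m over full span:
  R_A = wL/2 = (-11)·20/2 = -110 kN
  R_B = wL/2 = (-11)·20/2 = -110 kN
Load 2 — triangular load w₀=-4 kN/m (0→w₀ over full span):
  R_A = w₀L/6 = (-4)·20/6 = -40/3 kN
  R_B = w₀L/3 = (-4)·20/3 = -80/3 kN
Superposition: R_A = -370/3 kN, R_B = -410/3 kN

R_A = -370/3 kN, R_B = -410/3 kN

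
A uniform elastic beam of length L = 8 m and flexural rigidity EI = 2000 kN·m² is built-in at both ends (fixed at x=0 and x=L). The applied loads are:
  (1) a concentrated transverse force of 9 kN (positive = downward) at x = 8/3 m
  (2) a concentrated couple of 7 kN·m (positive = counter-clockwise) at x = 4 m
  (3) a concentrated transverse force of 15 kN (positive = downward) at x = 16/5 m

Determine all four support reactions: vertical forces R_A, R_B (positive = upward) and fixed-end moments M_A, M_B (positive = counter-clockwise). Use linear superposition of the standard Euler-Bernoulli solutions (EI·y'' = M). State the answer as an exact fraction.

R_A = 21239/1200 kN, M_A = 8909/300 kN·m, R_B = 7561/1200 kN, M_B = -4531/300 kN·m

Load 1 — point force P=9 kN at a=8/3 m (b=L-a=16/3):
  R_A = Pb²(3a+b)/L³ = 9·(16/3)²·(3·(8/3)+(16/3))/8³ = 20/3 kN
  M_A = Pab²/L² = 9·(8/3)·(16/3)²/8² = 32/3 kN·m
  R_B = Pa²(a+3b)/L³ = 9·(8/3)²·((8/3)+3·(16/3))/8³ = 7/3 kN
  M_B = -Pa²b/L² = -9·(8/3)²·(16/3)/8² = -16/3 kN·m
Load 2 — applied couple M₀=7 kN·m at a=4 m (b=L-a=4):
  R_A = 6M₀ab/L³ = 6·7·4·4/8³ = 21/16 kN
  M_A = M₀b(2a-b)/L² = 7·4·(2·4-4)/8² = 7/4 kN·m
  R_B = -6M₀ab/L³ = -6·7·4·4/8³ = -21/16 kN
  M_B = M₀a(2b-a)/L² = 7·4·(2·4-4)/8² = 7/4 kN·m
Load 3 — point force P=15 kN at a=16/5 m (b=L-a=24/5):
  R_A = Pb²(3a+b)/L³ = 15·(24/5)²·(3·(16/5)+(24/5))/8³ = 243/25 kN
  M_A = Pab²/L² = 15·(16/5)·(24/5)²/8² = 432/25 kN·m
  R_B = Pa²(a+3b)/L³ = 15·(16/5)²·((16/5)+3·(24/5))/8³ = 132/25 kN
  M_B = -Pa²b/L² = -15·(16/5)²·(24/5)/8² = -288/25 kN·m
Superposition: R_A = 21239/1200 kN, M_A = 8909/300 kN·m, R_B = 7561/1200 kN, M_B = -4531/300 kN·m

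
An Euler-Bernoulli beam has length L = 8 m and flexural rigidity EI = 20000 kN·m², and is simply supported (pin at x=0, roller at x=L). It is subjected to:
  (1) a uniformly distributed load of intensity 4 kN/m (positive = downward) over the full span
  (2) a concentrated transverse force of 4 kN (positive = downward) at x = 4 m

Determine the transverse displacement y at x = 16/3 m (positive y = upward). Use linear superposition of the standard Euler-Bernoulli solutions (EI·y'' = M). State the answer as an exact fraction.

y(16/3) = -1684/151875 m

Load 1 — uniform load w=4 kN/m over full span:
  y_1 = -wx(L³-2Lx²+x³)/(24EI) = -4·(16/3)·(8³-2·8·(16/3)²+(16/3)³)/(24·20000) = -1408/151875 m
Load 2 — point force P=4 kN at a=4 m (b=L-a=4):
  y_2 = -Pa(L-x)(2Lx-a²-x²)/(6LEI)  [x>a] = -4·4·(8-(16/3))·(2·8·(16/3)-4²-(16/3)²)/(6·8·20000) = -92/50625 m
Superposition: y = Σ y_i = -1684/151875 m ≈ -0.011088 m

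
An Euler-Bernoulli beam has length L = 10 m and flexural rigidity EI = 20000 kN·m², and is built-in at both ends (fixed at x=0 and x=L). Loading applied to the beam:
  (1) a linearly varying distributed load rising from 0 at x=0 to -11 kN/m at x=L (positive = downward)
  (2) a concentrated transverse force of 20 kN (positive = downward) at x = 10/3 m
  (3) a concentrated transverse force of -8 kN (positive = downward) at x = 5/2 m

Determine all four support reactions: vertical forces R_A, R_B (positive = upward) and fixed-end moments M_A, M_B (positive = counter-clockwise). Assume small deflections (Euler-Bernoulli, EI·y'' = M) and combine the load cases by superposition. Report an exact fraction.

R_A = -911/108 kN, M_A = -1975/108 kN·m, R_B = -3733/108 kN, M_B = 4745/108 kN·m

Load 1 — triangular load w₀=-11 kN/m (0→w₀ over full span):
  R_A = 3w₀L/20 = 3·(-11)·10/20 = -33/2 kN
  M_A = w₀L²/30 = (-11)·10²/30 = -110/3 kN·m
  R_B = 7w₀L/20 = 7·(-11)·10/20 = -77/2 kN
  M_B = -w₀L²/20 = -(-11)·10²/20 = 55 kN·m
Load 2 — point force P=20 kN at a=10/3 m (b=L-a=20/3):
  R_A = Pb²(3a+b)/L³ = 20·(20/3)²·(3·(10/3)+(20/3))/10³ = 400/27 kN
  M_A = Pab²/L² = 20·(10/3)·(20/3)²/10² = 800/27 kN·m
  R_B = Pa²(a+3b)/L³ = 20·(10/3)²·((10/3)+3·(20/3))/10³ = 140/27 kN
  M_B = -Pa²b/L² = -20·(10/3)²·(20/3)/10² = -400/27 kN·m
Load 3 — point force P=-8 kN at a=5/2 m (b=L-a=15/2):
  R_A = Pb²(3a+b)/L³ = (-8)·(15/2)²·(3·(5/2)+(15/2))/10³ = -27/4 kN
  M_A = Pab²/L² = (-8)·(5/2)·(15/2)²/10² = -45/4 kN·m
  R_B = Pa²(a+3b)/L³ = (-8)·(5/2)²·((5/2)+3·(15/2))/10³ = -5/4 kN
  M_B = -Pa²b/L² = -(-8)·(5/2)²·(15/2)/10² = 15/4 kN·m
Superposition: R_A = -911/108 kN, M_A = -1975/108 kN·m, R_B = -3733/108 kN, M_B = 4745/108 kN·m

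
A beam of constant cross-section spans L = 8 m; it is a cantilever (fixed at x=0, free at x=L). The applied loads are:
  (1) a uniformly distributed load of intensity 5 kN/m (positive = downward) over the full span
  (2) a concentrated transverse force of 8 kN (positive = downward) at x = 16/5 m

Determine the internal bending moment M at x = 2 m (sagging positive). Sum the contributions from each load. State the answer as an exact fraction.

M(2) = -498/5 kN·m

Load 1 — uniform load w=5 kN/m over full span:
  M_1 = -w(L-x)²/2 = -5·(8-2)²/2 = -90 kN·m
Load 2 — point force P=8 kN at a=16/5 m (b=L-a=24/5):
  M_2 = -P(a-x)  [x≤a] = -8·((16/5)-2) = -48/5 kN·m
Superposition: M = Σ M_i = -498/5 kN·m ≈ -99.600000 kN·m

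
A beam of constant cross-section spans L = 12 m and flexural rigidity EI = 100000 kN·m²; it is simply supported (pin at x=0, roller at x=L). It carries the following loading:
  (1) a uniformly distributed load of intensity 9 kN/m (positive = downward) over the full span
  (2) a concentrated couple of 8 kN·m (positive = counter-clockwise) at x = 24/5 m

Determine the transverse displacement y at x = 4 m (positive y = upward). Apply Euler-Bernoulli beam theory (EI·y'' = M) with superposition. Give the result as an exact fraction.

Load 1 — uniform load w=9 kN/m over full span:
  y_1 = -wx(L³-2Lx²+x³)/(24EI) = -9·4·(12³-2·12·4²+4³)/(24·100000) = -66/3125 m
Load 2 — applied couple M₀=8 kN·m at a=24/5 m (b=L-a=36/5):
  y_2 = (M₀x³/(6L)+C₁x)/EI  [x≤a] with C₁=M₀(3b²-L²)/(6L)=32/25 = (8·4³/(6·12)+(32/25)·4)/100000 = 86/703125 m
Superposition: y = Σ y_i = -14764/703125 m ≈ -0.020998 m

y(4) = -14764/703125 m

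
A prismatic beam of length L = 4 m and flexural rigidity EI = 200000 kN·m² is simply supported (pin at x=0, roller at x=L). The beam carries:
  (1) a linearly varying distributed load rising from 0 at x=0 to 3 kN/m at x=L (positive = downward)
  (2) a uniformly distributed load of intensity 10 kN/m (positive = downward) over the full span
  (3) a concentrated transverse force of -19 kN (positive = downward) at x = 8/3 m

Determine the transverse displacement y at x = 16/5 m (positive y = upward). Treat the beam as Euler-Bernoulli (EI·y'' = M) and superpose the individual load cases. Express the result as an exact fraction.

y(16/5) = -177722/3955078125 m

Load 1 — triangular load w₀=3 kN/m (0→w₀ over full span):
  y_1 = -w₀x(7L⁴-10L²x²+3x⁴)/(360LEI) = -3·(16/5)·(7·4⁴-10·4²·(16/5)²+3·(16/5)⁴)/(360·4·200000) = -762/48828125 m
Load 2 — uniform load w=10 kN/m over full span:
  y_2 = -wx(L³-2Lx²+x³)/(24EI) = -10·(16/5)·(4³-2·4·(16/5)²+(16/5)³)/(24·200000) = -116/1171875 m
Load 3 — point force P=-19 kN at a=8/3 m (b=L-a=4/3):
  y_3 = -Pa(L-x)(2Lx-a²-x²)/(6LEI)  [x>a] = -(-19)·(8/3)·(4-(16/5))·(2·4·(16/5)-(8/3)²-(16/5)²)/(6·4·200000) = 2204/31640625 m
Superposition: y = Σ y_i = -177722/3955078125 m ≈ -0.000045 m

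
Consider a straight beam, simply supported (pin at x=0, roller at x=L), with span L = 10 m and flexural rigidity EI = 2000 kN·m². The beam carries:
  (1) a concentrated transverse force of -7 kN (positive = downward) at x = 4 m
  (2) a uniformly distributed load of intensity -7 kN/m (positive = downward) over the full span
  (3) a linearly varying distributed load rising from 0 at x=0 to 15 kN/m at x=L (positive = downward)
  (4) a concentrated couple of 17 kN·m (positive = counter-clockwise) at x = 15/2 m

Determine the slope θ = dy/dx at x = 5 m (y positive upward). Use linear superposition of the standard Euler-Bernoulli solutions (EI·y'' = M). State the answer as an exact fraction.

θ(5) = -121/10000 rad

Load 1 — point force P=-7 kN at a=4 m (b=L-a=6):
  θ_1 = -Pa(2L²-6Lx+3x²+a²)/(6LEI)  [x>a] = -(-7)·4·(2·10²-6·10·5+3·5²+4²)/(6·10·2000) = -21/10000 rad
Load 2 — uniform load w=-7 kN/m over full span:
  θ_2 = -w(L³-6Lx²+4x³)/(24EI) = -(-7)·(10³-6·10·5²+4·5³)/(24·2000) = 0 rad
Load 3 — triangular load w₀=15 kN/m (0→w₀ over full span):
  θ_3 = -w₀(7L⁴-30L²x²+15x⁴)/(360LEI) = -15·(7·10⁴-30·10²·5²+15·5⁴)/(360·10·2000) = -7/768 rad
Load 4 — applied couple M₀=17 kN·m at a=15/2 m (b=L-a=5/2):
  θ_4 = (M₀x²/(2L)+C₁)/EI  [x≤a] with C₁=M₀(3b²-L²)/(6L)=-1105/48 = (17·5²/(2·10)+(-1105/48))/2000 = -17/19200 rad
Superposition: θ = Σ θ_i = -121/10000 rad ≈ -0.012100 rad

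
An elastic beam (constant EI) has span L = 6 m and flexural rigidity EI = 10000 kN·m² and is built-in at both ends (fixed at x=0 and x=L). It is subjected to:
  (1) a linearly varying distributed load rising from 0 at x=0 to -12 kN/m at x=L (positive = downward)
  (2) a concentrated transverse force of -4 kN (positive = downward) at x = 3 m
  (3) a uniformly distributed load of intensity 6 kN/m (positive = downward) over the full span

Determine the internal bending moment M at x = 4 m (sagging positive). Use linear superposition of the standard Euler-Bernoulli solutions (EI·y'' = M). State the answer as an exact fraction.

M(4) = -37/15 kN·m

Load 1 — triangular load w₀=-12 kN/m (0→w₀ over full span):
  M_1 = 3w₀Lx/20 - w₀L²/30 - w₀x³/(6L) = 3·(-12)·6·4/20 - (-12)·6²/30 - (-12)·4³/(6·6) = -112/15 kN·m
Load 2 — point force P=-4 kN at a=3 m (b=L-a=3):
  M_2 = Pa²(a+3b)(L-x)/L³ - Pa²b/L²  [x>a] = (-4)·3²·(3+3·3)·(6-4)/6³ - (-4)·3²·3/6² = -1 kN·m
Load 3 — uniform load w=6 kN/m over full span:
  M_3 = wLx/2 - wL²/12 - wx²/2 = 6·6·4/2 - 6·6²/12 - 6·4²/2 = 6 kN·m
Superposition: M = Σ M_i = -37/15 kN·m ≈ -2.466667 kN·m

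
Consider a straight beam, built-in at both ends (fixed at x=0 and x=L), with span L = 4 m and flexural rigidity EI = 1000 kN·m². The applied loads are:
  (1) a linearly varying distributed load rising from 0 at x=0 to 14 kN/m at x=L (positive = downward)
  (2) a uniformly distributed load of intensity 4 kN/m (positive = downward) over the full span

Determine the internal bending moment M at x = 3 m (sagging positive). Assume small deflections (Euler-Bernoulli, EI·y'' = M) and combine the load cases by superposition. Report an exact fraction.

Load 1 — triangular load w₀=14 kN/m (0→w₀ over full span):
  M_1 = 3w₀Lx/20 - w₀L²/30 - w₀x³/(6L) = 3·14·4·3/20 - 14·4²/30 - 14·3³/(6·4) = 119/60 kN·m
Load 2 — uniform load w=4 kN/m over full span:
  M_2 = wLx/2 - wL²/12 - wx²/2 = 4·4·3/2 - 4·4²/12 - 4·3²/2 = 2/3 kN·m
Superposition: M = Σ M_i = 53/20 kN·m ≈ 2.650000 kN·m

M(3) = 53/20 kN·m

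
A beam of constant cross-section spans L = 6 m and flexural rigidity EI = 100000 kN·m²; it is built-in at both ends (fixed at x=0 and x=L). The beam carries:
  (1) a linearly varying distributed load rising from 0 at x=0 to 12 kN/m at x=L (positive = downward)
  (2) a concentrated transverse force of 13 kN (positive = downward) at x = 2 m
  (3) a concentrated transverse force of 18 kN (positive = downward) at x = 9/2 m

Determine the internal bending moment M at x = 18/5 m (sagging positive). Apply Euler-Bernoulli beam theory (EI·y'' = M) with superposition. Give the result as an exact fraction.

M(18/5) = 293429/18000 kN·m

Load 1 — triangular load w₀=12 kN/m (0→w₀ over full span):
  M_1 = 3w₀Lx/20 - w₀L²/30 - w₀x³/(6L) = 3·12·6·(18/5)/20 - 12·6²/30 - 12·(18/5)³/(6·6) = 1116/125 kN·m
Load 2 — point force P=13 kN at a=2 m (b=L-a=4):
  M_2 = Pa²(a+3b)(L-x)/L³ - Pa²b/L²  [x>a] = 13·2²·(2+3·4)·(6-(18/5))/6³ - 13·2²·4/6² = 104/45 kN·m
Load 3 — point force P=18 kN at a=9/2 m (b=L-a=3/2):
  M_3 = Pb²(3a+b)x/L³ - Pab²/L²  [x≤a] = 18·(3/2)²·(3·(9/2)+(3/2))·(18/5)/6³ - 18·(9/2)·(3/2)²/6² = 81/16 kN·m
Superposition: M = Σ M_i = 293429/18000 kN·m ≈ 16.301611 kN·m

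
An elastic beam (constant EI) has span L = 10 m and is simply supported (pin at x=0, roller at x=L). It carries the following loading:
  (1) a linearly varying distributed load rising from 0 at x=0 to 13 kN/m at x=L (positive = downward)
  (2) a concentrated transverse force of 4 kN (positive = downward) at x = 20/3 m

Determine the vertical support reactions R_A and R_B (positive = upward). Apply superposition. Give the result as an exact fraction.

Load 1 — triangular load w₀=13 kN/m (0→w₀ over full span):
  R_A = w₀L/6 = 13·10/6 = 65/3 kN
  R_B = w₀L/3 = 13·10/3 = 130/3 kN
Load 2 — point force P=4 kN at a=20/3 m (b=L-a=10/3):
  R_A = Pb/L = 4·(10/3)/10 = 4/3 kN
  R_B = Pa/L = 4·(20/3)/10 = 8/3 kN
Superposition: R_A = 23 kN, R_B = 46 kN

R_A = 23 kN, R_B = 46 kN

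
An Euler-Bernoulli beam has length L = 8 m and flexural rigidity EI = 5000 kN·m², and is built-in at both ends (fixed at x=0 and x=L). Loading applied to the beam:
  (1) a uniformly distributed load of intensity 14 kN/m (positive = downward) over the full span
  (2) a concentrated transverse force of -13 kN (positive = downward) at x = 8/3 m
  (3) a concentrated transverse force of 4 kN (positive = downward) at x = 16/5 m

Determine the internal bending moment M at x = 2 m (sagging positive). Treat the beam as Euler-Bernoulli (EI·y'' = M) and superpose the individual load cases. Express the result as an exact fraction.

Load 1 — uniform load w=14 kN/m over full span:
  M_1 = wLx/2 - wL²/12 - wx²/2 = 14·8·2/2 - 14·8²/12 - 14·2²/2 = 28/3 kN·m
Load 2 — point force P=-13 kN at a=8/3 m (b=L-a=16/3):
  M_2 = Pb²(3a+b)x/L³ - Pab²/L²  [x≤a] = (-13)·(16/3)²·(3·(8/3)+(16/3))·2/8³ - (-13)·(8/3)·(16/3)²/8² = -104/27 kN·m
Load 3 — point force P=4 kN at a=16/5 m (b=L-a=24/5):
  M_3 = Pb²(3a+b)x/L³ - Pab²/L²  [x≤a] = 4·(24/5)²·(3·(16/5)+(24/5))·2/8³ - 4·(16/5)·(24/5)²/8² = 72/125 kN·m
Superposition: M = Σ M_i = 20444/3375 kN·m ≈ 6.057481 kN·m

M(2) = 20444/3375 kN·m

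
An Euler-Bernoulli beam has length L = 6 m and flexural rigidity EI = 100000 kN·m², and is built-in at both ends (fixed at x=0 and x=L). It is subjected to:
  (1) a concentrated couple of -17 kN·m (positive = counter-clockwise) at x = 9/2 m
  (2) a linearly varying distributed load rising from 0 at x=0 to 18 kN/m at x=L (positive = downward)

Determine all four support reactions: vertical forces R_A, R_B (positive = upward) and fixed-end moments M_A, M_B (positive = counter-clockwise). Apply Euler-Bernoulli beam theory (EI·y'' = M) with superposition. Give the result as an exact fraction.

R_A = 1041/80 kN, M_A = 1303/80 kN·m, R_B = 3279/80 kN, M_B = -2337/80 kN·m

Load 1 — applied couple M₀=-17 kN·m at a=9/2 m (b=L-a=3/2):
  R_A = 6M₀ab/L³ = 6·(-17)·(9/2)·(3/2)/6³ = -51/16 kN
  M_A = M₀b(2a-b)/L² = (-17)·(3/2)·(2·(9/2)-(3/2))/6² = -85/16 kN·m
  R_B = -6M₀ab/L³ = -6·(-17)·(9/2)·(3/2)/6³ = 51/16 kN
  M_B = M₀a(2b-a)/L² = (-17)·(9/2)·(2·(3/2)-(9/2))/6² = 51/16 kN·m
Load 2 — triangular load w₀=18 kN/m (0→w₀ over full span):
  R_A = 3w₀L/20 = 3·18·6/20 = 81/5 kN
  M_A = w₀L²/30 = 18·6²/30 = 108/5 kN·m
  R_B = 7w₀L/20 = 7·18·6/20 = 189/5 kN
  M_B = -w₀L²/20 = -18·6²/20 = -162/5 kN·m
Superposition: R_A = 1041/80 kN, M_A = 1303/80 kN·m, R_B = 3279/80 kN, M_B = -2337/80 kN·m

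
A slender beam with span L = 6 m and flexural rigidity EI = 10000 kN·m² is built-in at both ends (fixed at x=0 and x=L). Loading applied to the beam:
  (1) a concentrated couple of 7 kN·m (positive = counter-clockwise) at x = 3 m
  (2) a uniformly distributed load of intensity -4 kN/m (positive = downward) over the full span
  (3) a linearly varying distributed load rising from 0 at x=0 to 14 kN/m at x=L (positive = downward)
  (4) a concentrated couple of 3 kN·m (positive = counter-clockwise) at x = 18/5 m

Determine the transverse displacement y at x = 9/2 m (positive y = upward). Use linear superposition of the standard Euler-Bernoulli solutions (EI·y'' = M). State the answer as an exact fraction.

y(9/2) = -7731/12800000 m

Load 1 — applied couple M₀=7 kN·m at a=3 m (b=L-a=3):
  y_1 = (R_Ax³/6 - M_Ax²/2 - M₀(x-a)²/2)/EI  [x>a] with R_A=7/4, M_A=7/4 = ((7/4)·(9/2)³/6 - (7/4)·(9/2)²/2 - 7·((9/2)-3)²/2)/10000 = 63/640000 m
Load 2 — uniform load w=-4 kN/m over full span:
  y_2 = -wx²(L-x)²/(24EI) = -(-4)·(9/2)²·(6-(9/2))²/(24·10000) = 243/320000 m
Load 3 — triangular load w₀=14 kN/m (0→w₀ over full span):
  y_3 = -w₀x²(L-x)²(x+2L)/(120LEI) = -14·(9/2)²·(6-(9/2))²·((9/2)+2·6)/(120·6·10000) = -18711/12800000 m
Load 4 — applied couple M₀=3 kN·m at a=18/5 m (b=L-a=12/5):
  y_4 = (R_Ax³/6 - M_Ax²/2 - M₀(x-a)²/2)/EI  [x>a] with R_A=18/25, M_A=24/25 = ((18/25)·(9/2)³/6 - (24/25)·(9/2)²/2 - 3·((9/2)-(18/5))²/2)/10000 = 0 m
Superposition: y = Σ y_i = -7731/12800000 m ≈ -0.000604 m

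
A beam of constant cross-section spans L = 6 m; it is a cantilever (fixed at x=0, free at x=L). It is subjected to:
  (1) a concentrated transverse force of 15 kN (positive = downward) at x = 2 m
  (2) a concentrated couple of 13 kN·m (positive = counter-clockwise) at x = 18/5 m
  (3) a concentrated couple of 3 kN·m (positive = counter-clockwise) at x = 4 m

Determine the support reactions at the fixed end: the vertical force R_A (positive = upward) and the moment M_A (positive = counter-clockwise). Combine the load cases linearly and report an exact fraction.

Load 1 — point force P=15 kN at a=2 m (b=L-a=4):
  R_A = P = 15 kN
  M_A = Pa = 15·2 = 30 kN·m
Load 2 — applied couple M₀=13 kN·m at a=18/5 m (b=L-a=12/5):
  R_A = 0 kN
  M_A = -M₀ = -13 kN·m
Load 3 — applied couple M₀=3 kN·m at a=4 m (b=L-a=2):
  R_A = 0 kN
  M_A = -M₀ = -3 kN·m
Superposition: R_A = 15 kN, M_A = 14 kN·m

R_A = 15 kN, M_A = 14 kN·m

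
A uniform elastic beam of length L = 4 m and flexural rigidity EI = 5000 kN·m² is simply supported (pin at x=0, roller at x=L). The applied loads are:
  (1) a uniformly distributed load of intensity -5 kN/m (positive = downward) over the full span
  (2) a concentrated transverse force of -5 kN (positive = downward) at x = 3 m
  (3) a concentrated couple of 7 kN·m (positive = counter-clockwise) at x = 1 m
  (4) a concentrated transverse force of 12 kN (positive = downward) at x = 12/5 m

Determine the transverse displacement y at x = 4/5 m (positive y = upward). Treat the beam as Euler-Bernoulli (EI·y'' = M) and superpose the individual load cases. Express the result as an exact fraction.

Load 1 — uniform load w=-5 kN/m over full span:
  y_1 = -wx(L³-2Lx²+x³)/(24EI) = -(-5)·(4/5)·(4³-2·4·(4/5)²+(4/5)³)/(24·5000) = 464/234375 m
Load 2 — point force P=-5 kN at a=3 m (b=L-a=1):
  y_2 = -Pbx(L²-b²-x²)/(6LEI)  [x≤a] = -(-5)·1·(4/5)·(4²-1²-(4/5)²)/(6·4·5000) = 359/750000 m
Load 3 — applied couple M₀=7 kN·m at a=1 m (b=L-a=3):
  y_3 = (M₀x³/(6L)+C₁x)/EI  [x≤a] with C₁=M₀(3b²-L²)/(6L)=77/24 = (7·(4/5)³/(6·4)+(77/24)·(4/5))/5000 = 679/1250000 m
Load 4 — point force P=12 kN at a=12/5 m (b=L-a=8/5):
  y_4 = -Pbx(L²-b²-x²)/(6LEI)  [x≤a] = -12·(8/5)·(4/5)·(4²-(8/5)²-(4/5)²)/(6·4·5000) = -128/78125 m
Superposition: y = Σ y_i = 213/156250 m ≈ 0.001363 m

y(4/5) = 213/156250 m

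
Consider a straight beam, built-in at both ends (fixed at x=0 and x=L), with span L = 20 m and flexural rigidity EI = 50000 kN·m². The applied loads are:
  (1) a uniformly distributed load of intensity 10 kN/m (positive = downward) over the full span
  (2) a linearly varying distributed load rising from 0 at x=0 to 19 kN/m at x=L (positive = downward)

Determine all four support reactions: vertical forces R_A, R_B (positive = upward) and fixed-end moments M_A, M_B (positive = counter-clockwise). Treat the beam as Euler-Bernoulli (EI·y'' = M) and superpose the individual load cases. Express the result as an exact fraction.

Load 1 — uniform load w=10 kN/m over full span:
  R_A = wL/2 = 10·20/2 = 100 kN
  M_A = wL²/12 = 10·20²/12 = 1000/3 kN·m
  R_B = wL/2 = 10·20/2 = 100 kN
  M_B = -wL²/12 = -10·20²/12 = -1000/3 kN·m
Load 2 — triangular load w₀=19 kN/m (0→w₀ over full span):
  R_A = 3w₀L/20 = 3·19·20/20 = 57 kN
  M_A = w₀L²/30 = 19·20²/30 = 760/3 kN·m
  R_B = 7w₀L/20 = 7·19·20/20 = 133 kN
  M_B = -w₀L²/20 = -19·20²/20 = -380 kN·m
Superposition: R_A = 157 kN, M_A = 1760/3 kN·m, R_B = 233 kN, M_B = -2140/3 kN·m

R_A = 157 kN, M_A = 1760/3 kN·m, R_B = 233 kN, M_B = -2140/3 kN·m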